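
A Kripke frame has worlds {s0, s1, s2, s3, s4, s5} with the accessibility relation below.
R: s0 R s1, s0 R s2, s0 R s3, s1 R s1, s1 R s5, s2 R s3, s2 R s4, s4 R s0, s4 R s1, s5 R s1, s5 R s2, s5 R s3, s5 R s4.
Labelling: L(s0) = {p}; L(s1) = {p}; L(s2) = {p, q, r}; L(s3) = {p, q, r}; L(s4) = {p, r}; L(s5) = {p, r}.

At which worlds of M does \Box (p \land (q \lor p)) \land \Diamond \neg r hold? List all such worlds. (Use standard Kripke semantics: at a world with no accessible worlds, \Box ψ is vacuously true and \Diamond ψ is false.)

Let φ = \Box (p \land (q \lor p)) \land \Diamond \neg r. Evaluate φ at each world:
  s0 (successors {s1, s2, s3}): φ is true.
  s1 (successors {s1, s5}): φ is true.
  s2 (successors {s3, s4}): φ is false.
  s3 (successors ∅): φ is false.
  s4 (successors {s0, s1}): φ is true.
  s5 (successors {s1, s2, s3, s4}): φ is true.
For instance, at s5:
  At s5: \Box (p \land (q \lor p)) is true, \Diamond \neg r is true, so \Box (p \land (q \lor p)) \land \Diamond \neg r is true.
    At s5: \Box (p \land (q \lor p)) requires p \land (q \lor p) at every successor {s1, s2, s3, s4}.
      At s1: p \land (q \lor p) is true.
      At s2: p \land (q \lor p) is true.
      At s3: p \land (q \lor p) is true.
      At s4: p \land (q \lor p) is true.
    So \Box (p \land (q \lor p)) is true at s5.
    At s5: \Diamond \neg r requires \neg r at some successor in {s1, s2, s3, s4}.
      \neg r holds at s1, so \Diamond \neg r is true at s5.
Satisfying worlds: {s0, s1, s4, s5}

s0, s1, s4, s5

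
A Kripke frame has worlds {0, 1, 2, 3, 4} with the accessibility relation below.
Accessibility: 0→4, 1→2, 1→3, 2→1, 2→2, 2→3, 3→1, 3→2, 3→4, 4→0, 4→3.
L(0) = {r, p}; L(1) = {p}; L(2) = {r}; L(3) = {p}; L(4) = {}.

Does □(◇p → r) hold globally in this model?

Recall that □ψ holds at a world iff ψ holds at every accessible world, and ◇ψ holds iff ψ holds at some accessible world.
Let φ = □(◇p → r). Evaluate φ at each world:
  0 (successors {4}): φ is false.
  1 (successors {2, 3}): φ is false.
  2 (successors {1, 2, 3}): φ is false.
  3 (successors {1, 2, 4}): φ is false.
  4 (successors {0, 3}): φ is false.
Detail at 0 (counterexample):
  At 0: □(◇p → r) requires ◇p → r at every successor {4}.
    ◇p → r fails at 4, so □(◇p → r) is false at 0.
      At 4: ◇p is true, r is false, so ◇p → r is false.

No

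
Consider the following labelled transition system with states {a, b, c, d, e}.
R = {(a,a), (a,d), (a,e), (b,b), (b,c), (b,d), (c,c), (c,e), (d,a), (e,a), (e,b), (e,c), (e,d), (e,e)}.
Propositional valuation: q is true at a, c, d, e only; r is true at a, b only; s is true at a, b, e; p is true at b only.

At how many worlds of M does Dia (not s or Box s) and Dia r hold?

Recall that Box ψ holds at a world iff ψ holds at every accessible world, and Dia ψ holds iff ψ holds at some accessible world.
Let φ = Dia (not s or Box s) and Dia r. Evaluate φ at each world:
  a (successors {a, d, e}): φ is true.
  b (successors {b, c, d}): φ is true.
  c (successors {c, e}): φ is false.
  d (successors {a}): φ is false.
  e (successors {a, b, c, d, e}): φ is true.
For instance, at c:
  At c: Dia (not s or Box s) is true, Dia r is false, so Dia (not s or Box s) and Dia r is false.
    At c: Dia (not s or Box s) requires not s or Box s at some successor in {c, e}.
      not s or Box s holds at c, so Dia (not s or Box s) is true at c.
    At c: Dia r requires r at some successor in {c, e}.
      At c: r is false.
      At e: r is false.
    So Dia r is false at c.
Satisfying worlds: {a, b, e}

3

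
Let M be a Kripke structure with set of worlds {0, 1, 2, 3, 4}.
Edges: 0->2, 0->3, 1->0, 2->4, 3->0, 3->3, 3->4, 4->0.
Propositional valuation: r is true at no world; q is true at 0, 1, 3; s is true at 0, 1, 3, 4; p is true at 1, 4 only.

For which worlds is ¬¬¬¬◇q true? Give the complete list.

Recall that ◇ψ holds at a world iff ψ holds at some accessible world.
Let φ = ¬¬¬¬◇q. Evaluate φ at each world:
  0 (successors {2, 3}): φ is true.
  1 (successors {0}): φ is true.
  2 (successors {4}): φ is false.
  3 (successors {0, 3, 4}): φ is true.
  4 (successors {0}): φ is true.
For instance, at 3:
  At 3: ¬¬¬◇q is false, so ¬¬¬¬◇q is true.
    At 3: ¬¬◇q is true, so ¬¬¬◇q is false.
      At 3: ¬◇q is false, so ¬¬◇q is true.
Satisfying worlds: {0, 1, 3, 4}

0, 1, 3, 4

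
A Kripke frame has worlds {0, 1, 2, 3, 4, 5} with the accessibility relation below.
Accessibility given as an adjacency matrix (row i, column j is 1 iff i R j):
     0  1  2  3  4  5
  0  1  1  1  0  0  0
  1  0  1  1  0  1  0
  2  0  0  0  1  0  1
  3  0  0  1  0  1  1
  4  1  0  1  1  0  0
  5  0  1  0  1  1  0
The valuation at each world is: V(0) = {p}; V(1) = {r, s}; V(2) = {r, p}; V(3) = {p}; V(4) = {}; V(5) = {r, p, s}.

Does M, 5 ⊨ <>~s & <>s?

Yes

Recall that <>ψ holds at a world iff ψ holds at some accessible world.
At 5: <>~s is true, <>s is true, so <>~s & <>s is true.
  At 5: <>~s requires ~s at some successor in {1, 3, 4}.
    ~s holds at 3, so <>~s is true at 5.
  At 5: <>s requires s at some successor in {1, 3, 4}.
    s holds at 1, so <>s is true at 5.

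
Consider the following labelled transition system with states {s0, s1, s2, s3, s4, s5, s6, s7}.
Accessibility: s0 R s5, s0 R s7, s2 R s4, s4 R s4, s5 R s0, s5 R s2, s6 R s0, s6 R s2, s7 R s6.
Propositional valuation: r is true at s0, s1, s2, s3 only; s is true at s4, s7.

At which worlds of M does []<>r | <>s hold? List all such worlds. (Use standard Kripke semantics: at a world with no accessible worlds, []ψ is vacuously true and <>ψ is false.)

Let φ = []<>r | <>s. Evaluate φ at each world:
  s0 (successors {s5, s7}): φ is true.
  s1 (successors ∅): φ is true.
  s2 (successors {s4}): φ is true.
  s3 (successors ∅): φ is true.
  s4 (successors {s4}): φ is true.
  s5 (successors {s0, s2}): φ is false.
  s6 (successors {s0, s2}): φ is false.
  s7 (successors {s6}): φ is true.
For instance, at s0:
  At s0: []<>r is false, <>s is true, so []<>r | <>s is true.
    At s0: []<>r requires <>r at every successor {s5, s7}.
      <>r fails at s7, so []<>r is false at s0.
    At s0: <>s requires s at some successor in {s5, s7}.
      s holds at s7, so <>s is true at s0.
Satisfying worlds: {s0, s1, s2, s3, s4, s7}

s0, s1, s2, s3, s4, s7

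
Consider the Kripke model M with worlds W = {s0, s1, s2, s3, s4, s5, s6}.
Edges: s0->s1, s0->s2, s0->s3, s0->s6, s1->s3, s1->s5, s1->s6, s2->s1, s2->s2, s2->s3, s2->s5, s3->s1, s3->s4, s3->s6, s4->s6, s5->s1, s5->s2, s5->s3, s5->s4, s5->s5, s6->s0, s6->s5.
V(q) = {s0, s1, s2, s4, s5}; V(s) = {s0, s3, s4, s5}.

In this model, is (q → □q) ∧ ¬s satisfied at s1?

No

At s1: q → □q is false, ¬s is true, so (q → □q) ∧ ¬s is false.
  At s1: q is true, □q is false, so q → □q is false.
    At s1: □q requires q at every successor {s3, s5, s6}.
      q fails at s3, so □q is false at s1.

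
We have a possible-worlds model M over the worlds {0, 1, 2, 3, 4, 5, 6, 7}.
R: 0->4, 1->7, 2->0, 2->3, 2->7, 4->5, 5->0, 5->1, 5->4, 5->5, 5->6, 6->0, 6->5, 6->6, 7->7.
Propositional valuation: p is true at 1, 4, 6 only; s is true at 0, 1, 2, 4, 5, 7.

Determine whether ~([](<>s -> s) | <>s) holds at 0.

No

At 0: [](<>s -> s) | <>s is true, so ~([](<>s -> s) | <>s) is false.
  At 0: [](<>s -> s) is true, <>s is true, so [](<>s -> s) | <>s is true.
    At 0: [](<>s -> s) requires <>s -> s at every successor {4}.
      At 4: <>s -> s is true.
    So [](<>s -> s) is true at 0.
    At 0: <>s requires s at some successor in {4}.
      s holds at 4, so <>s is true at 0.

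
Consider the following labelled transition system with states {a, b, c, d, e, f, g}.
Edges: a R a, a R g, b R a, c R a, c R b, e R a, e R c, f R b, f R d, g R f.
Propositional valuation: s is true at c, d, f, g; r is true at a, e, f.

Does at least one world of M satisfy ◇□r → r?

Yes

Let φ = ◇□r → r. Evaluate φ at each world:
  a (successors {a, g}): φ is true.
  b (successors {a}): φ is true.
  c (successors {a, b}): φ is false.
  d (successors ∅): φ is true.
  e (successors {a, c}): φ is true.
  f (successors {b, d}): φ is true.
  g (successors {f}): φ is true.
Detail at a (witness):
  At a: ◇□r is true, r is true, so ◇□r → r is true.
    At a: ◇□r requires □r at some successor in {a, g}.
      □r holds at g, so ◇□r is true at a.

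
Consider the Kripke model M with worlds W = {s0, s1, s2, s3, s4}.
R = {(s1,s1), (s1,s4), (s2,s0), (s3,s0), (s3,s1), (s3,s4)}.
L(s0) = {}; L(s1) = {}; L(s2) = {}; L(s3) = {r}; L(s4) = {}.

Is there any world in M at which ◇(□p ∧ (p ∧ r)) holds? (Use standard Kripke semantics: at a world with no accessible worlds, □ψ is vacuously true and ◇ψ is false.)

Recall that □ψ holds at a world iff ψ holds at every accessible world, and ◇ψ holds iff ψ holds at some accessible world.
Let φ = ◇(□p ∧ (p ∧ r)). Evaluate φ at each world:
  s0 (successors ∅): φ is false.
  s1 (successors {s1, s4}): φ is false.
  s2 (successors {s0}): φ is false.
  s3 (successors {s0, s1, s4}): φ is false.
  s4 (successors ∅): φ is false.
For instance, at s3:
  At s3: ◇(□p ∧ (p ∧ r)) requires □p ∧ (p ∧ r) at some successor in {s0, s1, s4}.
    At s0: □p ∧ (p ∧ r) is false.
    At s1: □p ∧ (p ∧ r) is false.
    At s4: □p ∧ (p ∧ r) is false.
  So ◇(□p ∧ (p ∧ r)) is false at s3.

No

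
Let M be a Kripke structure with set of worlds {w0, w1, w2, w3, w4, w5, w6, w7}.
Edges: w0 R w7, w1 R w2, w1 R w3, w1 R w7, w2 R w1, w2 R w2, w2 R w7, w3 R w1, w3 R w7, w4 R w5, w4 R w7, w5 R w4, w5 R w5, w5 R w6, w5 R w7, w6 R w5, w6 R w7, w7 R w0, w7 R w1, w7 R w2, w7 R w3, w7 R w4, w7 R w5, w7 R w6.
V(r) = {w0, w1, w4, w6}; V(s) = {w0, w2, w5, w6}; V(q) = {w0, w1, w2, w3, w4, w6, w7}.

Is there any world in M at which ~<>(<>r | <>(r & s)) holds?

Let φ = ~<>(<>r | <>(r & s)). Evaluate φ at each world:
  w0 (successors {w7}): φ is false.
  w1 (successors {w2, w3, w7}): φ is false.
  w2 (successors {w1, w2, w7}): φ is false.
  w3 (successors {w1, w7}): φ is false.
  w4 (successors {w5, w7}): φ is false.
  w5 (successors {w4, w5, w6, w7}): φ is false.
  w6 (successors {w5, w7}): φ is false.
  w7 (successors {w0, w1, w2, w3, w4, w5, w6}): φ is false.
For instance, at w7:
  At w7: <>(<>r | <>(r & s)) is true, so ~<>(<>r | <>(r & s)) is false.
    At w7: <>(<>r | <>(r & s)) requires <>r | <>(r & s) at some successor in {w0, w1, w2, w3, w4, w5, w6}.
      <>r | <>(r & s) holds at w2, so <>(<>r | <>(r & s)) is true at w7.

No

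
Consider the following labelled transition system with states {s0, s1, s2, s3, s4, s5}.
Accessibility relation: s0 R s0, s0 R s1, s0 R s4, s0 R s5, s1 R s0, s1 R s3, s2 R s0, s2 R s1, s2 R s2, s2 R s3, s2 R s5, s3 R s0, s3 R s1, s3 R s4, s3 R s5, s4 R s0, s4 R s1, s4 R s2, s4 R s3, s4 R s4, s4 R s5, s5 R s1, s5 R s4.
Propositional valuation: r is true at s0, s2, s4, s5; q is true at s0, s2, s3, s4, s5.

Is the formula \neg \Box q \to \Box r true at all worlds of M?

Let φ = \neg \Box q \to \Box r. Evaluate φ at each world:
  s0 (successors {s0, s1, s4, s5}): φ is false.
  s1 (successors {s0, s3}): φ is true.
  s2 (successors {s0, s1, s2, s3, s5}): φ is false.
  s3 (successors {s0, s1, s4, s5}): φ is false.
  s4 (successors {s0, s1, s2, s3, s4, s5}): φ is false.
  s5 (successors {s1, s4}): φ is false.
Detail at s0 (counterexample):
  At s0: \neg \Box q is true, \Box r is false, so \neg \Box q \to \Box r is false.
    At s0: \Box q is false, so \neg \Box q is true.
      At s0: \Box q requires q at every successor {s0, s1, s4, s5}.
        q fails at s1, so \Box q is false at s0.
    At s0: \Box r requires r at every successor {s0, s1, s4, s5}.
      r fails at s1, so \Box r is false at s0.

No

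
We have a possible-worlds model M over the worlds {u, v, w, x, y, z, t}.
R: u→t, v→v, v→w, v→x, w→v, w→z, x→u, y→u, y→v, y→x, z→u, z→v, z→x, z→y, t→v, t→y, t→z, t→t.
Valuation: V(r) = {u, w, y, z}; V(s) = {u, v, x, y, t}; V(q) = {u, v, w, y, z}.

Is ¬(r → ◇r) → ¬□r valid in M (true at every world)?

Yes

Let φ = ¬(r → ◇r) → ¬□r. Evaluate φ at each world:
  u (successors {t}): φ is true.
  v (successors {v, w, x}): φ is true.
  w (successors {v, z}): φ is true.
  x (successors {u}): φ is true.
  y (successors {u, v, x}): φ is true.
  z (successors {u, v, x, y}): φ is true.
  t (successors {v, y, z, t}): φ is true.
For instance, at t:
  At t: ¬(r → ◇r) is false, ¬□r is true, so ¬(r → ◇r) → ¬□r is true.
    At t: r → ◇r is true, so ¬(r → ◇r) is false.
      At t: r is false, ◇r is true, so r → ◇r is true.
    At t: □r is false, so ¬□r is true.
      At t: □r requires r at every successor {v, y, z, t}.
        r fails at v, so □r is false at t.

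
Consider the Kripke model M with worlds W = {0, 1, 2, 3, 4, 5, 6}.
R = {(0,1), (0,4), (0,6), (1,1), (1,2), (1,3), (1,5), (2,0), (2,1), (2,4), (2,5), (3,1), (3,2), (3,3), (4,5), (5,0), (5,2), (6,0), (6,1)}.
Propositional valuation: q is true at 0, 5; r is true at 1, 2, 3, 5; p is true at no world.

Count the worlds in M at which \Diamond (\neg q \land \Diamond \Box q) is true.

3

Let φ = \Diamond (\neg q \land \Diamond \Box q). Evaluate φ at each world:
  0 (successors {1, 4, 6}): φ is false.
  1 (successors {1, 2, 3, 5}): φ is true.
  2 (successors {0, 1, 4, 5}): φ is false.
  3 (successors {1, 2, 3}): φ is true.
  4 (successors {5}): φ is false.
  5 (successors {0, 2}): φ is true.
  6 (successors {0, 1}): φ is false.
For instance, at 5:
  At 5: \Diamond (\neg q \land \Diamond \Box q) requires \neg q \land \Diamond \Box q at some successor in {0, 2}.
    \neg q \land \Diamond \Box q holds at 2, so \Diamond (\neg q \land \Diamond \Box q) is true at 5.
      At 2: \neg q is true, \Diamond \Box q is true, so \neg q \land \Diamond \Box q is true.
Satisfying worlds: {1, 3, 5}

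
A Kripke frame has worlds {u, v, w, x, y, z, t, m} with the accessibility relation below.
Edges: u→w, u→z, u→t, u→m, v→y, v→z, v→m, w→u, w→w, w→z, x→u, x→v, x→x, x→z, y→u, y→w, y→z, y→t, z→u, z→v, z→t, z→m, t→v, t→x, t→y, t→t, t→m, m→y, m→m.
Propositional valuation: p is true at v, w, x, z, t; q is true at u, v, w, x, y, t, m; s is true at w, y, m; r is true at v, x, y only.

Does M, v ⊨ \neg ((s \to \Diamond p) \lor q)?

No

Recall that \Diamond ψ holds at a world iff ψ holds at some accessible world.
At v: (s \to \Diamond p) \lor q is true, so \neg ((s \to \Diamond p) \lor q) is false.
  At v: s \to \Diamond p is true, q is true, so (s \to \Diamond p) \lor q is true.
    At v: s is false, \Diamond p is true, so s \to \Diamond p is true.
      At v: \Diamond p requires p at some successor in {y, z, m}.
        p holds at z, so \Diamond p is true at v.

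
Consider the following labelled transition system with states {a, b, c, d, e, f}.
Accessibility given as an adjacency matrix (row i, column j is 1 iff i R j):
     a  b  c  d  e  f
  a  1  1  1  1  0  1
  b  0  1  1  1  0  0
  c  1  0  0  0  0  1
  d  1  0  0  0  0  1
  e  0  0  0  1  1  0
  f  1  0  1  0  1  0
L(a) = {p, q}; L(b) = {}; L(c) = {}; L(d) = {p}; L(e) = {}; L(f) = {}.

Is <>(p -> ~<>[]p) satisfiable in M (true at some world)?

Yes

Let φ = <>(p -> ~<>[]p). Evaluate φ at each world:
  a (successors {a, b, c, d, f}): φ is true.
  b (successors {b, c, d}): φ is true.
  c (successors {a, f}): φ is true.
  d (successors {a, f}): φ is true.
  e (successors {d, e}): φ is true.
  f (successors {a, c, e}): φ is true.
Detail at a (witness):
  At a: <>(p -> ~<>[]p) requires p -> ~<>[]p at some successor in {a, b, c, d, f}.
    p -> ~<>[]p holds at a, so <>(p -> ~<>[]p) is true at a.
      At a: p is true, ~<>[]p is true, so p -> ~<>[]p is true.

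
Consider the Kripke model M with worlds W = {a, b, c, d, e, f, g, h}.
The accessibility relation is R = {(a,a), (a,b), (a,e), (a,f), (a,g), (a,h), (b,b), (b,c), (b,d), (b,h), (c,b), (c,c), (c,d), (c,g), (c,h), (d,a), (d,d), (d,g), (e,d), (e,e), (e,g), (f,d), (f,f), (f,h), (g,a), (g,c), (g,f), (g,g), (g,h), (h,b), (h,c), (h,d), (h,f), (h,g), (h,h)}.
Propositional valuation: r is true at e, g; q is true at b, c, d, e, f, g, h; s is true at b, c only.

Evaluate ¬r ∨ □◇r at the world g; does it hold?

Recall that □ψ holds at a world iff ψ holds at every accessible world, and ◇ψ holds iff ψ holds at some accessible world.
At g: ¬r is false, □◇r is false, so ¬r ∨ □◇r is false.
  At g: □◇r requires ◇r at every successor {a, c, f, g, h}.
    ◇r fails at f, so □◇r is false at g.
      At f: ◇r requires r at some successor in {d, f, h}.
        At d: r is false.
        At f: r is false.
        At h: r is false.
      So ◇r is false at f.

No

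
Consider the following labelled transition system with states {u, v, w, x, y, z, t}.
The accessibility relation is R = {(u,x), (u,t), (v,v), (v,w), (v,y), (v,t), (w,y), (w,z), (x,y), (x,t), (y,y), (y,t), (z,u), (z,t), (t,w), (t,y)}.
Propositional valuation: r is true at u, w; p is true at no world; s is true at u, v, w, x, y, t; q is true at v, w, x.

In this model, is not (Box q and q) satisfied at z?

Yes

At z: Box q and q is false, so not (Box q and q) is true.
  At z: Box q is false, q is false, so Box q and q is false.
    At z: Box q requires q at every successor {u, t}.
      q fails at u, so Box q is false at z.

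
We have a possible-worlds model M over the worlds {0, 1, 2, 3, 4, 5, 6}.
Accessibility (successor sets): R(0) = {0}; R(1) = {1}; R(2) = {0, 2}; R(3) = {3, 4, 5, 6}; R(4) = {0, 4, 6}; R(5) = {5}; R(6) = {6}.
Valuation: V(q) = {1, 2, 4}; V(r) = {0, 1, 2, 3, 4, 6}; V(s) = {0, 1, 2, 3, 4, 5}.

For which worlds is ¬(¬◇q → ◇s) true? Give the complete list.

6

Let φ = ¬(¬◇q → ◇s). Evaluate φ at each world:
  0 (successors {0}): φ is false.
  1 (successors {1}): φ is false.
  2 (successors {0, 2}): φ is false.
  3 (successors {3, 4, 5, 6}): φ is false.
  4 (successors {0, 4, 6}): φ is false.
  5 (successors {5}): φ is false.
  6 (successors {6}): φ is true.
For instance, at 4:
  At 4: ¬◇q → ◇s is true, so ¬(¬◇q → ◇s) is false.
    At 4: ¬◇q is false, ◇s is true, so ¬◇q → ◇s is true.
      At 4: ◇q is true, so ¬◇q is false.
      At 4: ◇s requires s at some successor in {0, 4, 6}.
        s holds at 0, so ◇s is true at 4.
Satisfying worlds: {6}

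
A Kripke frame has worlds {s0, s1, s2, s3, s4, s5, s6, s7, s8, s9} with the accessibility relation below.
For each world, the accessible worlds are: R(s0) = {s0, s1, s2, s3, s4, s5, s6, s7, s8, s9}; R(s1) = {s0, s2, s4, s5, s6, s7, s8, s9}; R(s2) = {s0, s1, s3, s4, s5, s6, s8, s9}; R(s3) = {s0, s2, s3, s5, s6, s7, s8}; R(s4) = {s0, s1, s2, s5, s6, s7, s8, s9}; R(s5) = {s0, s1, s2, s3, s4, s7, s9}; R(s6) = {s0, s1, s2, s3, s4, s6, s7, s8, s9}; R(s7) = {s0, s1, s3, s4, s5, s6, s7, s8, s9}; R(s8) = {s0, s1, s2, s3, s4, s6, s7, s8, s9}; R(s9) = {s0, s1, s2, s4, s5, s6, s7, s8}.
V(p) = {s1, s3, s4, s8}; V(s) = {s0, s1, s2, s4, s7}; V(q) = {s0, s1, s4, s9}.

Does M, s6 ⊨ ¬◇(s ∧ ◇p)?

No

At s6: ◇(s ∧ ◇p) is true, so ¬◇(s ∧ ◇p) is false.
  At s6: ◇(s ∧ ◇p) requires s ∧ ◇p at some successor in {s0, s1, s2, s3, s4, s6, s7, s8, s9}.
    s ∧ ◇p holds at s0, so ◇(s ∧ ◇p) is true at s6.
      At s0: s is true, ◇p is true, so s ∧ ◇p is true.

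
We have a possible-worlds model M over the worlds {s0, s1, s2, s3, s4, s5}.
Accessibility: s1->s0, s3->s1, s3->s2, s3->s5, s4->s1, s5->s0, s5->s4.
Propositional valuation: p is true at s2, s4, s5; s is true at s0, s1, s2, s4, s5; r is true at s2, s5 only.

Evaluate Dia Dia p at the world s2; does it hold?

Recall that Dia ψ holds at a world iff ψ holds at some accessible world.
At s2: no accessible worlds, so Dia Dia p is false.

No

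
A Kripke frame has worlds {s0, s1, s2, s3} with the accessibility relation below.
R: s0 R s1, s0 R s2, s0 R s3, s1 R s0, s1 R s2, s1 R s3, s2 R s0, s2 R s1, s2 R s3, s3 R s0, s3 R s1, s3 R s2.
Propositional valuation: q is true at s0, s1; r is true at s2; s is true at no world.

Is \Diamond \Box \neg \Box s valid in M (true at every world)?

Yes

Let φ = \Diamond \Box \neg \Box s. Evaluate φ at each world:
  s0 (successors {s1, s2, s3}): φ is true.
  s1 (successors {s0, s2, s3}): φ is true.
  s2 (successors {s0, s1, s3}): φ is true.
  s3 (successors {s0, s1, s2}): φ is true.
For instance, at s2:
  At s2: \Diamond \Box \neg \Box s requires \Box \neg \Box s at some successor in {s0, s1, s3}.
    \Box \neg \Box s holds at s0, so \Diamond \Box \neg \Box s is true at s2.
      At s0: \Box \neg \Box s requires \neg \Box s at every successor {s1, s2, s3}.
        At s1: \neg \Box s is true.
        At s2: \neg \Box s is true.
        At s3: \neg \Box s is true.
      So \Box \neg \Box s is true at s0.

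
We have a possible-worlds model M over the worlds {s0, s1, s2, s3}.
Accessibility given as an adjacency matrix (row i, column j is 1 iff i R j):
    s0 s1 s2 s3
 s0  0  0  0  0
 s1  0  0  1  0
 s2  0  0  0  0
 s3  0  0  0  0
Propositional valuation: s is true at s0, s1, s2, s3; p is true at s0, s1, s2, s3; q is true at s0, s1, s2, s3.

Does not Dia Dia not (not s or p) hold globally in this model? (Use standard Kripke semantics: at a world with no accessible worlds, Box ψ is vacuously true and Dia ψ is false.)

Let φ = not Dia Dia not (not s or p). Evaluate φ at each world:
  s0 (successors ∅): φ is true.
  s1 (successors {s2}): φ is true.
  s2 (successors ∅): φ is true.
  s3 (successors ∅): φ is true.
For instance, at s1:
  At s1: Dia Dia not (not s or p) is false, so not Dia Dia not (not s or p) is true.
    At s1: Dia Dia not (not s or p) requires Dia not (not s or p) at some successor in {s2}.
      At s2: Dia not (not s or p) is false.
    So Dia Dia not (not s or p) is false at s1.

Yes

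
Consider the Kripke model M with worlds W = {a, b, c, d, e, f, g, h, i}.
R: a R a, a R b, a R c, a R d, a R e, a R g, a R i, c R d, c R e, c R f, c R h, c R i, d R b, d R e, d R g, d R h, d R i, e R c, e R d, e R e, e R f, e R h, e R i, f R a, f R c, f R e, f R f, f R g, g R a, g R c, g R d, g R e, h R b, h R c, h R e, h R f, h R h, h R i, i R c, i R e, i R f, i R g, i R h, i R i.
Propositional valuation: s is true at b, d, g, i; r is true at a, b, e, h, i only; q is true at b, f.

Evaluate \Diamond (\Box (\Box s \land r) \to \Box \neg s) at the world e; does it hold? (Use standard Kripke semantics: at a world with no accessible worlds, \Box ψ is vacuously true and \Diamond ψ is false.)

Yes

At e: \Diamond (\Box (\Box s \land r) \to \Box \neg s) requires \Box (\Box s \land r) \to \Box \neg s at some successor in {c, d, e, f, h, i}.
  \Box (\Box s \land r) \to \Box \neg s holds at c, so \Diamond (\Box (\Box s \land r) \to \Box \neg s) is true at e.
    At c: \Box (\Box s \land r) is false, \Box \neg s is false, so \Box (\Box s \land r) \to \Box \neg s is true.
      At c: \Box (\Box s \land r) requires \Box s \land r at every successor {d, e, f, h, i}.
        \Box s \land r fails at d, so \Box (\Box s \land r) is false at c.
      At c: \Box \neg s requires \neg s at every successor {d, e, f, h, i}.
        \neg s fails at d, so \Box \neg s is false at c.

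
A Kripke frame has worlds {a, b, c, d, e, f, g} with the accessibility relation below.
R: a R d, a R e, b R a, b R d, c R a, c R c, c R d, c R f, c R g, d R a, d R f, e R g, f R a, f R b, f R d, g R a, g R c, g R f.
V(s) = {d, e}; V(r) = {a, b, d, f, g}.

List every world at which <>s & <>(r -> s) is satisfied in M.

Let φ = <>s & <>(r -> s). Evaluate φ at each world:
  a (successors {d, e}): φ is true.
  b (successors {a, d}): φ is true.
  c (successors {a, c, d, f, g}): φ is true.
  d (successors {a, f}): φ is false.
  e (successors {g}): φ is false.
  f (successors {a, b, d}): φ is true.
  g (successors {a, c, f}): φ is false.
For instance, at d:
  At d: <>s is false, <>(r -> s) is false, so <>s & <>(r -> s) is false.
    At d: <>s requires s at some successor in {a, f}.
      At a: s is false.
      At f: s is false.
    So <>s is false at d.
    At d: <>(r -> s) requires r -> s at some successor in {a, f}.
      At a: r -> s is false.
      At f: r -> s is false.
    So <>(r -> s) is false at d.
Satisfying worlds: {a, b, c, f}

a, b, c, f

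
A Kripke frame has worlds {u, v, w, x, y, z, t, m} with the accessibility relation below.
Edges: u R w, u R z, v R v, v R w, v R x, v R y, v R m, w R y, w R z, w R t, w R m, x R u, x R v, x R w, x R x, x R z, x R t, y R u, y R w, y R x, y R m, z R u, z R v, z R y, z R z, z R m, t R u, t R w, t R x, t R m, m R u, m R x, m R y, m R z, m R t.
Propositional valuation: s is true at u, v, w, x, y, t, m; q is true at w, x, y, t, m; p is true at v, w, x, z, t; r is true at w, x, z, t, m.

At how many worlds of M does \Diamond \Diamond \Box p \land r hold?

5

Let φ = \Diamond \Diamond \Box p \land r. Evaluate φ at each world:
  u (successors {w, z}): φ is false.
  v (successors {v, w, x, y, m}): φ is false.
  w (successors {y, z, t, m}): φ is true.
  x (successors {u, v, w, x, z, t}): φ is true.
  y (successors {u, w, x, m}): φ is false.
  z (successors {u, v, y, z, m}): φ is true.
  t (successors {u, w, x, m}): φ is true.
  m (successors {u, x, y, z, t}): φ is true.
For instance, at z:
  At z: \Diamond \Diamond \Box p is true, r is true, so \Diamond \Diamond \Box p \land r is true.
    At z: \Diamond \Diamond \Box p requires \Diamond \Box p at some successor in {u, v, y, z, m}.
      \Diamond \Box p holds at y, so \Diamond \Diamond \Box p is true at z.
Satisfying worlds: {w, x, z, t, m}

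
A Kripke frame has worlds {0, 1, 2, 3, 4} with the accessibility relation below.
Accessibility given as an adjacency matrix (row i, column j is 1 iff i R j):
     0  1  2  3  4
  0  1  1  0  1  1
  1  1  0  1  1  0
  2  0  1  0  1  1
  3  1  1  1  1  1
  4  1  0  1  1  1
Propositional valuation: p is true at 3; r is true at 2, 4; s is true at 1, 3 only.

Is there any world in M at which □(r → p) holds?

No

Let φ = □(r → p). Evaluate φ at each world:
  0 (successors {0, 1, 3, 4}): φ is false.
  1 (successors {0, 2, 3}): φ is false.
  2 (successors {1, 3, 4}): φ is false.
  3 (successors {0, 1, 2, 3, 4}): φ is false.
  4 (successors {0, 2, 3, 4}): φ is false.
For instance, at 4:
  At 4: □(r → p) requires r → p at every successor {0, 2, 3, 4}.
    r → p fails at 2, so □(r → p) is false at 4.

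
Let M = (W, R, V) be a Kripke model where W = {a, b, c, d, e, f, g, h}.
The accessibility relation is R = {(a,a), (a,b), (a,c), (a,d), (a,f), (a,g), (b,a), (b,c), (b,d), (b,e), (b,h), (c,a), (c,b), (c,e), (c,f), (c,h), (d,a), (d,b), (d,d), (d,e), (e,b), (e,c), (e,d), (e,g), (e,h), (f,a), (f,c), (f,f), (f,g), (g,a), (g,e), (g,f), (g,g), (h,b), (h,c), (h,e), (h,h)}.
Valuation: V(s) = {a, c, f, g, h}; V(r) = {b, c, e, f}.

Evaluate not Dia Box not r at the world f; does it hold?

At f: Dia Box not r is false, so not Dia Box not r is true.
  At f: Dia Box not r requires Box not r at some successor in {a, c, f, g}.
    At a: Box not r is false.
    At c: Box not r is false.
    At f: Box not r is false.
    At g: Box not r is false.
  So Dia Box not r is false at f.

Yes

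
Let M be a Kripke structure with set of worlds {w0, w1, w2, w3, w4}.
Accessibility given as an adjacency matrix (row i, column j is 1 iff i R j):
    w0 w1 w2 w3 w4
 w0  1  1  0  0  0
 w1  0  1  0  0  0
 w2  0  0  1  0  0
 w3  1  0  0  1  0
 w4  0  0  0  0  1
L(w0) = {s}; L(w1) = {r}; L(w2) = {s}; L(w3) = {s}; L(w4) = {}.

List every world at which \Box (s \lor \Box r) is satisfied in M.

w0, w1, w2, w3

Let φ = \Box (s \lor \Box r). Evaluate φ at each world:
  w0 (successors {w0, w1}): φ is true.
  w1 (successors {w1}): φ is true.
  w2 (successors {w2}): φ is true.
  w3 (successors {w0, w3}): φ is true.
  w4 (successors {w4}): φ is false.
For instance, at w1:
  At w1: \Box (s \lor \Box r) requires s \lor \Box r at every successor {w1}.
      At w1: s is false, \Box r is true, so s \lor \Box r is true.
  So \Box (s \lor \Box r) is true at w1.
Satisfying worlds: {w0, w1, w2, w3}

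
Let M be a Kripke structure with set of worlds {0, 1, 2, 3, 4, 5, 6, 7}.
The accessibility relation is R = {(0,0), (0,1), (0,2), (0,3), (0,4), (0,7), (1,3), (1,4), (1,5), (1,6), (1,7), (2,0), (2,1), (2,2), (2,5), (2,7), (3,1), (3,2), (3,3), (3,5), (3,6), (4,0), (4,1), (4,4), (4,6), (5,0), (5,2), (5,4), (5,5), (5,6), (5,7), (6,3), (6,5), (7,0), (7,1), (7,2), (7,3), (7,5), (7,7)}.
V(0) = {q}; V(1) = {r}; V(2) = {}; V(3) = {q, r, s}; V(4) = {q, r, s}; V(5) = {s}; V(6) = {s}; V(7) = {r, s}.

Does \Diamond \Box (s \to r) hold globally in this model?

Let φ = \Diamond \Box (s \to r). Evaluate φ at each world:
  0 (successors {0, 1, 2, 3, 4, 7}): φ is true.
  1 (successors {3, 4, 5, 6, 7}): φ is false.
  2 (successors {0, 1, 2, 5, 7}): φ is true.
  3 (successors {1, 2, 3, 5, 6}): φ is false.
  4 (successors {0, 1, 4, 6}): φ is true.
  5 (successors {0, 2, 4, 5, 6, 7}): φ is true.
  6 (successors {3, 5}): φ is false.
  7 (successors {0, 1, 2, 3, 5, 7}): φ is true.
Detail at 1 (counterexample):
  At 1: \Diamond \Box (s \to r) requires \Box (s \to r) at some successor in {3, 4, 5, 6, 7}.
    At 3: \Box (s \to r) is false.
    At 4: \Box (s \to r) is false.
    At 5: \Box (s \to r) is false.
    At 6: \Box (s \to r) is false.
    At 7: \Box (s \to r) is false.
  So \Diamond \Box (s \to r) is false at 1.

No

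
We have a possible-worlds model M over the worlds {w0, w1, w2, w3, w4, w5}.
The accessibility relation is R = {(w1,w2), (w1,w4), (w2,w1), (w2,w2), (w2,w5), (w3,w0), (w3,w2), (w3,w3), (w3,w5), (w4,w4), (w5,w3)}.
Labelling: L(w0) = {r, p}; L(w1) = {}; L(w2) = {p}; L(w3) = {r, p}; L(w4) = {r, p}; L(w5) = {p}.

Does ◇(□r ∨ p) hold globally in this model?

No

Let φ = ◇(□r ∨ p). Evaluate φ at each world:
  w0 (successors ∅): φ is false.
  w1 (successors {w2, w4}): φ is true.
  w2 (successors {w1, w2, w5}): φ is true.
  w3 (successors {w0, w2, w3, w5}): φ is true.
  w4 (successors {w4}): φ is true.
  w5 (successors {w3}): φ is true.
Detail at w0 (counterexample):
  At w0: no accessible worlds, so ◇(□r ∨ p) is false.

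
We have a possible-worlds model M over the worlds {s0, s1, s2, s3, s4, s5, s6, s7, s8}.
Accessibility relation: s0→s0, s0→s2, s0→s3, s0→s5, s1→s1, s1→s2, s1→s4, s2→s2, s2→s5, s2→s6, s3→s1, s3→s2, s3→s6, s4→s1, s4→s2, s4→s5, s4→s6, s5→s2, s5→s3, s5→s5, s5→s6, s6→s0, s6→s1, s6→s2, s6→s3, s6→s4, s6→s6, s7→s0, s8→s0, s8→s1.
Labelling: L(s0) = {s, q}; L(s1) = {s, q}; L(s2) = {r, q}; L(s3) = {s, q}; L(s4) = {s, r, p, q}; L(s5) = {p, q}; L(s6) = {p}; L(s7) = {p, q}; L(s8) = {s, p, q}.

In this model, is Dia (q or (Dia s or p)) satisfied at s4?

Yes

At s4: Dia (q or (Dia s or p)) requires q or (Dia s or p) at some successor in {s1, s2, s5, s6}.
  q or (Dia s or p) holds at s1, so Dia (q or (Dia s or p)) is true at s4.
    At s1: q is true, Dia s or p is true, so q or (Dia s or p) is true.
      At s1: Dia s is true, p is false, so Dia s or p is true.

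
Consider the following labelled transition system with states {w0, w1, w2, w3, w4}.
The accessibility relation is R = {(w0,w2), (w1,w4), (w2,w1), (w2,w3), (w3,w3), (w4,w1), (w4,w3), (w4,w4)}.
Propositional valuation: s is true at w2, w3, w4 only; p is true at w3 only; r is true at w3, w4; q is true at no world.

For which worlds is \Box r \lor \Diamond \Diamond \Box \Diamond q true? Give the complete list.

w1, w3

Let φ = \Box r \lor \Diamond \Diamond \Box \Diamond q. Evaluate φ at each world:
  w0 (successors {w2}): φ is false.
  w1 (successors {w4}): φ is true.
  w2 (successors {w1, w3}): φ is false.
  w3 (successors {w3}): φ is true.
  w4 (successors {w1, w3, w4}): φ is false.
For instance, at w3:
  At w3: \Box r is true, \Diamond \Diamond \Box \Diamond q is false, so \Box r \lor \Diamond \Diamond \Box \Diamond q is true.
    At w3: \Box r requires r at every successor {w3}.
      At w3: r is true.
    So \Box r is true at w3.
    At w3: \Diamond \Diamond \Box \Diamond q requires \Diamond \Box \Diamond q at some successor in {w3}.
      At w3: \Diamond \Box \Diamond q is false.
    So \Diamond \Diamond \Box \Diamond q is false at w3.
Satisfying worlds: {w1, w3}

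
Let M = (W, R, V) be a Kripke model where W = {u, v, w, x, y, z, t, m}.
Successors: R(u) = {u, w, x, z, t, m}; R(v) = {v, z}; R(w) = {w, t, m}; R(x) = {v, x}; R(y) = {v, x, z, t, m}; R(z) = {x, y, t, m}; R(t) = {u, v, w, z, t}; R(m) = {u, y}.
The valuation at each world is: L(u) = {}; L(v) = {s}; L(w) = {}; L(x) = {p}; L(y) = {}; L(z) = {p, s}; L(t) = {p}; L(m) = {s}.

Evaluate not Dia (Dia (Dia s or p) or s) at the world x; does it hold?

At x: Dia (Dia (Dia s or p) or s) is true, so not Dia (Dia (Dia s or p) or s) is false.
  At x: Dia (Dia (Dia s or p) or s) requires Dia (Dia s or p) or s at some successor in {v, x}.
    Dia (Dia s or p) or s holds at v, so Dia (Dia (Dia s or p) or s) is true at x.
      At v: Dia (Dia s or p) is true, s is true, so Dia (Dia s or p) or s is true.

No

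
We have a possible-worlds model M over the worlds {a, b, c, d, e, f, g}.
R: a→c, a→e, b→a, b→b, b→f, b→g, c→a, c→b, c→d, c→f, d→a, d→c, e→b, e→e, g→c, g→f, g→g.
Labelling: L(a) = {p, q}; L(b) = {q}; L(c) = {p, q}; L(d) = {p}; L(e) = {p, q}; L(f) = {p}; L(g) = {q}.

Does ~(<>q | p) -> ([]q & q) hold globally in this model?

Yes

Recall that []ψ holds at a world iff ψ holds at every accessible world, and <>ψ holds iff ψ holds at some accessible world.
Let φ = ~(<>q | p) -> ([]q & q). Evaluate φ at each world:
  a (successors {c, e}): φ is true.
  b (successors {a, b, f, g}): φ is true.
  c (successors {a, b, d, f}): φ is true.
  d (successors {a, c}): φ is true.
  e (successors {b, e}): φ is true.
  f (successors ∅): φ is true.
  g (successors {c, f, g}): φ is true.
For instance, at e:
  At e: ~(<>q | p) is false, []q & q is true, so ~(<>q | p) -> ([]q & q) is true.
    At e: <>q | p is true, so ~(<>q | p) is false.
      At e: <>q is true, p is true, so <>q | p is true.
    At e: []q is true, q is true, so []q & q is true.
      At e: []q requires q at every successor {b, e}.
        At b: q is true.
        At e: q is true.
      So []q is true at e.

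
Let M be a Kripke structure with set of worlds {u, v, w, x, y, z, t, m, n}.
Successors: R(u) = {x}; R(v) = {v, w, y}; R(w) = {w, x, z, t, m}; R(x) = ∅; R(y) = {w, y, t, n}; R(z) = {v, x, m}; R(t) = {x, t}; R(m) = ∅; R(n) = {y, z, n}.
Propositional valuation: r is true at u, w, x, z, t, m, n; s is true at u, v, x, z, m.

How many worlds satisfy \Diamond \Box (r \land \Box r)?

5

Recall that \Box ψ holds at a world iff ψ holds at every accessible world, and \Diamond ψ holds iff ψ holds at some accessible world.
Let φ = \Diamond \Box (r \land \Box r). Evaluate φ at each world:
  u (successors {x}): φ is true.
  v (successors {v, w, y}): φ is false.
  w (successors {w, x, z, t, m}): φ is true.
  x (successors ∅): φ is false.
  y (successors {w, y, t, n}): φ is true.
  z (successors {v, x, m}): φ is true.
  t (successors {x, t}): φ is true.
  m (successors ∅): φ is false.
  n (successors {y, z, n}): φ is false.
For instance, at n:
  At n: \Diamond \Box (r \land \Box r) requires \Box (r \land \Box r) at some successor in {y, z, n}.
    At y: \Box (r \land \Box r) is false.
    At z: \Box (r \land \Box r) is false.
    At n: \Box (r \land \Box r) is false.
  So \Diamond \Box (r \land \Box r) is false at n.
Satisfying worlds: {u, w, y, z, t}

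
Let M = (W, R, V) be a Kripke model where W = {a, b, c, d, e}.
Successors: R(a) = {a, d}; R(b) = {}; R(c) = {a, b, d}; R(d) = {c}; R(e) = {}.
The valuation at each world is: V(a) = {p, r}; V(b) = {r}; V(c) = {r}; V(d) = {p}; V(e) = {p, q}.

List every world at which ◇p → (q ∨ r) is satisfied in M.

a, b, c, d, e

Let φ = ◇p → (q ∨ r). Evaluate φ at each world:
  a (successors {a, d}): φ is true.
  b (successors ∅): φ is true.
  c (successors {a, b, d}): φ is true.
  d (successors {c}): φ is true.
  e (successors ∅): φ is true.
For instance, at c:
  At c: ◇p is true, q ∨ r is true, so ◇p → (q ∨ r) is true.
    At c: ◇p requires p at some successor in {a, b, d}.
      p holds at a, so ◇p is true at c.
Satisfying worlds: {a, b, c, d, e}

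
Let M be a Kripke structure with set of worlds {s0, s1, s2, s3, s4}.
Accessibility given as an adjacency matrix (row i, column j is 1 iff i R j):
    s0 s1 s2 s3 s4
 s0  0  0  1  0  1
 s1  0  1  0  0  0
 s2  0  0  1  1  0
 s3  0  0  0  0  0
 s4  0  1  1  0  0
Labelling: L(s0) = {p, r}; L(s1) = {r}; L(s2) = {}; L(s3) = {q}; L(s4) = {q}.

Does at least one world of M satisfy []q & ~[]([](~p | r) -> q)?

Recall that []ψ holds at a world iff ψ holds at every accessible world, and <>ψ holds iff ψ holds at some accessible world.
Let φ = []q & ~[]([](~p | r) -> q). Evaluate φ at each world:
  s0 (successors {s2, s4}): φ is false.
  s1 (successors {s1}): φ is false.
  s2 (successors {s2, s3}): φ is false.
  s3 (successors ∅): φ is false.
  s4 (successors {s1, s2}): φ is false.
For instance, at s4:
  At s4: []q is false, ~[]([](~p | r) -> q) is true, so []q & ~[]([](~p | r) -> q) is false.
    At s4: []q requires q at every successor {s1, s2}.
      q fails at s1, so []q is false at s4.
    At s4: []([](~p | r) -> q) is false, so ~[]([](~p | r) -> q) is true.
      At s4: []([](~p | r) -> q) requires [](~p | r) -> q at every successor {s1, s2}.
        [](~p | r) -> q fails at s1, so []([](~p | r) -> q) is false at s4.

No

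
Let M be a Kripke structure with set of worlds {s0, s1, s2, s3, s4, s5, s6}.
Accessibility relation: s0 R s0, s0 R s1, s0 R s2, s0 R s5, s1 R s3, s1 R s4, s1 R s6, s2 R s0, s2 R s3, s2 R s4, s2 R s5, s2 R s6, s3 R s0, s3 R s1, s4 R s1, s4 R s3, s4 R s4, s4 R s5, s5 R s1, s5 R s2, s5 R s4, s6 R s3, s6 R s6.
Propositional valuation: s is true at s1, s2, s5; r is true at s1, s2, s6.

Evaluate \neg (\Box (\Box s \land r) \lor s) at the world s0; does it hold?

Yes

At s0: \Box (\Box s \land r) \lor s is false, so \neg (\Box (\Box s \land r) \lor s) is true.
  At s0: \Box (\Box s \land r) is false, s is false, so \Box (\Box s \land r) \lor s is false.
    At s0: \Box (\Box s \land r) requires \Box s \land r at every successor {s0, s1, s2, s5}.
      \Box s \land r fails at s0, so \Box (\Box s \land r) is false at s0.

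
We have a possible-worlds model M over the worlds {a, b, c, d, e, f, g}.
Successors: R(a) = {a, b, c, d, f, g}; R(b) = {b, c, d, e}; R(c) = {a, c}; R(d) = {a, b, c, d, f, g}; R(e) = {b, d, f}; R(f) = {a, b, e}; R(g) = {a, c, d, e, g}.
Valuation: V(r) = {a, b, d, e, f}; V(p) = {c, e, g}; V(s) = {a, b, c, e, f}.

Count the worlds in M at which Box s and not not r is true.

1

Recall that Box ψ holds at a world iff ψ holds at every accessible world, and Dia ψ holds iff ψ holds at some accessible world.
Let φ = Box s and not not r. Evaluate φ at each world:
  a (successors {a, b, c, d, f, g}): φ is false.
  b (successors {b, c, d, e}): φ is false.
  c (successors {a, c}): φ is false.
  d (successors {a, b, c, d, f, g}): φ is false.
  e (successors {b, d, f}): φ is false.
  f (successors {a, b, e}): φ is true.
  g (successors {a, c, d, e, g}): φ is false.
For instance, at b:
  At b: Box s is false, not not r is true, so Box s and not not r is false.
    At b: Box s requires s at every successor {b, c, d, e}.
      s fails at d, so Box s is false at b.
Satisfying worlds: {f}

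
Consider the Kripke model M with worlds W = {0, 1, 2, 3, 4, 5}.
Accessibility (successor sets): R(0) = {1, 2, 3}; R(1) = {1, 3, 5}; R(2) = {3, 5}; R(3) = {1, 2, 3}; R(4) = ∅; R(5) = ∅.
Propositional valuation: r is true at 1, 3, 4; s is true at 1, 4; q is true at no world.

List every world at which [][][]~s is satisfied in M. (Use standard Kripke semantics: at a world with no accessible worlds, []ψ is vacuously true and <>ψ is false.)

4, 5

Let φ = [][][]~s. Evaluate φ at each world:
  0 (successors {1, 2, 3}): φ is false.
  1 (successors {1, 3, 5}): φ is false.
  2 (successors {3, 5}): φ is false.
  3 (successors {1, 2, 3}): φ is false.
  4 (successors ∅): φ is true.
  5 (successors ∅): φ is true.
For instance, at 3:
  At 3: [][][]~s requires [][]~s at every successor {1, 2, 3}.
    [][]~s fails at 1, so [][][]~s is false at 3.
      At 1: [][]~s requires []~s at every successor {1, 3, 5}.
        []~s fails at 1, so [][]~s is false at 1.
Satisfying worlds: {4, 5}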